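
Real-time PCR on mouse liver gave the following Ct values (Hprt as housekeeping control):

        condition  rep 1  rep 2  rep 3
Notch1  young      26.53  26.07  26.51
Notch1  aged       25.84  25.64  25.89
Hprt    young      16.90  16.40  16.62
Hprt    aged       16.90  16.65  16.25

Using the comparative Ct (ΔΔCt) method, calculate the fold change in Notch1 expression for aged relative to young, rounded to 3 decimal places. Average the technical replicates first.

Mean Ct: Notch1 young 26.370; Notch1 aged 25.790; Hprt young 16.640; Hprt aged 16.600
ΔCt(young) = 26.370 − 16.640 = 9.730
ΔCt(aged) = 25.790 − 16.600 = 9.190
ΔΔCt = 9.190 − 9.730 = -0.540
Fold change = 2^(−(-0.540)) = 2^0.540 = 1.4540

1.454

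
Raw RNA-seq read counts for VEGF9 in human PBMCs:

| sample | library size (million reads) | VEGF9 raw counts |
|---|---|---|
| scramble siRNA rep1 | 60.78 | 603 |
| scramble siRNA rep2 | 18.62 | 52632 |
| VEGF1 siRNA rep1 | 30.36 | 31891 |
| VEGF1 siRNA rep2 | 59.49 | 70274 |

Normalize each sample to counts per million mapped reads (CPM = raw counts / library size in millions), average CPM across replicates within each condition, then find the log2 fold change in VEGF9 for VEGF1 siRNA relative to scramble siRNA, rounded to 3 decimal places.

-0.346

CPM(scramble siRNA rep1) = 603 / 60.78 = 9.9210
CPM(scramble siRNA rep2) = 52632 / 18.62 = 2826.6380
CPM(VEGF1 siRNA rep1) = 31891 / 30.36 = 1050.4282
CPM(VEGF1 siRNA rep2) = 70274 / 59.49 = 1181.2742
mean CPM(scramble siRNA) = 1418.2795; mean CPM(VEGF1 siRNA) = 1115.8512
Fold change = 1115.8512 / 1418.2795 = 0.78676
log2(0.78676) = -0.3460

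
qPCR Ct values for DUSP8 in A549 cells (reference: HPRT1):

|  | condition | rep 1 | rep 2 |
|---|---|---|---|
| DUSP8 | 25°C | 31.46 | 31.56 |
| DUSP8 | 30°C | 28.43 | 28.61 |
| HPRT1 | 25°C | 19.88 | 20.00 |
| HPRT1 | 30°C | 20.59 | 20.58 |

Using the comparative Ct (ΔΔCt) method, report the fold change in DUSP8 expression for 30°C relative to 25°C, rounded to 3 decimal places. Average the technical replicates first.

Mean Ct: DUSP8 25°C 31.510; DUSP8 30°C 28.520; HPRT1 25°C 19.940; HPRT1 30°C 20.585
ΔCt(25°C) = 31.510 − 19.940 = 11.570
ΔCt(30°C) = 28.520 − 20.585 = 7.935
ΔΔCt = 7.935 − 11.570 = -3.635
Fold change = 2^(−(-3.635)) = 2^3.635 = 12.4235

12.424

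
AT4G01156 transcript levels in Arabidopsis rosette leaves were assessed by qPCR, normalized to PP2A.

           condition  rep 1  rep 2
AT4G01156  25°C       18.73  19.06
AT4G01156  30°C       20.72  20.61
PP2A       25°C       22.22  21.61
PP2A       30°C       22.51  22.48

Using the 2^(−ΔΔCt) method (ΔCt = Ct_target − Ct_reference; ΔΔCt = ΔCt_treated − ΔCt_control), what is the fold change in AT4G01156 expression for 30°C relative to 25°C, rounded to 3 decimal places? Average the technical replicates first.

Mean Ct: AT4G01156 25°C 18.895; AT4G01156 30°C 20.665; PP2A 25°C 21.915; PP2A 30°C 22.495
ΔCt(25°C) = 18.895 − 21.915 = -3.020
ΔCt(30°C) = 20.665 − 22.495 = -1.830
ΔΔCt = -1.830 − (-3.020) = 1.190
Fold change = 2^(−1.190) = 0.4383

0.438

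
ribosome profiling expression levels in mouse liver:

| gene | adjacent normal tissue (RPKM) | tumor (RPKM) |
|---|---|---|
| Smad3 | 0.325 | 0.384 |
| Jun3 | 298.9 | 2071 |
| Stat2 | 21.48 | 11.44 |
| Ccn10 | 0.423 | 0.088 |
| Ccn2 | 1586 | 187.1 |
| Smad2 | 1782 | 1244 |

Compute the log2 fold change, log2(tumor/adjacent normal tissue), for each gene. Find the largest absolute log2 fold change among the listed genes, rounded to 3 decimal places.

log2(0.384/0.325) = 0.241  (Smad3)
log2(2071/298.9) = 2.793  (Jun3)
log2(11.44/21.48) = -0.909  (Stat2)
log2(0.088/0.423) = -2.265  (Ccn10)
log2(187.1/1586) = -3.084  (Ccn2)
log2(1244/1782) = -0.519  (Smad2)
The largest magnitude belongs to Ccn2.

3.084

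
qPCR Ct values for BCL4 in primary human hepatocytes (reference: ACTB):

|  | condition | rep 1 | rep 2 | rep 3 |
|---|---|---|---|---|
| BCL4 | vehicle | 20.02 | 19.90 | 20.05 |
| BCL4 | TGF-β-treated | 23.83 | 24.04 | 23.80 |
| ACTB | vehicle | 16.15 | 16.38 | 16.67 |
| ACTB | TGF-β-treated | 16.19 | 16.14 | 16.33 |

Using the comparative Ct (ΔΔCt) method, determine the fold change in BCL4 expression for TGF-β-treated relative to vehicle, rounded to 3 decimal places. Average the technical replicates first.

Mean Ct: BCL4 vehicle 19.990; BCL4 TGF-β-treated 23.890; ACTB vehicle 16.400; ACTB TGF-β-treated 16.220
ΔCt(vehicle) = 19.990 − 16.400 = 3.590
ΔCt(TGF-β-treated) = 23.890 − 16.220 = 7.670
ΔΔCt = 7.670 − 3.590 = 4.080
Fold change = 2^(−4.080) = 0.0591

0.059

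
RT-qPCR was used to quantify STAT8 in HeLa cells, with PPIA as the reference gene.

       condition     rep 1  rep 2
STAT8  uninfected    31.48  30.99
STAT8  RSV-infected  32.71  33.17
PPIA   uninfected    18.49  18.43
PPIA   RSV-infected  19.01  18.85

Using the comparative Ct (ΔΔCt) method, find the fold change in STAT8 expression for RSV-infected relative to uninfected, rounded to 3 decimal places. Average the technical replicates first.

Mean Ct: STAT8 uninfected 31.235; STAT8 RSV-infected 32.940; PPIA uninfected 18.460; PPIA RSV-infected 18.930
ΔCt(uninfected) = 31.235 − 18.460 = 12.775
ΔCt(RSV-infected) = 32.940 − 18.930 = 14.010
ΔΔCt = 14.010 − 12.775 = 1.235
Fold change = 2^(−1.235) = 0.4248

0.425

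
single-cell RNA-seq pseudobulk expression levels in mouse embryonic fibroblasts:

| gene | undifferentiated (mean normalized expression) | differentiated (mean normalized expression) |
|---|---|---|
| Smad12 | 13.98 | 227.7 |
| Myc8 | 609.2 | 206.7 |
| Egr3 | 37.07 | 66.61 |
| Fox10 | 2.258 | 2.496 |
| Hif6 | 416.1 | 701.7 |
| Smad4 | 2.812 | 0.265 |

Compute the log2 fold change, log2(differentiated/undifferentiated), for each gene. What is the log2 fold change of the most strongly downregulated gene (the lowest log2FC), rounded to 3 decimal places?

log2(227.7/13.98) = 4.026  (Smad12)
log2(206.7/609.2) = -1.559  (Myc8)
log2(66.61/37.07) = 0.845  (Egr3)
log2(2.496/2.258) = 0.145  (Fox10)
log2(701.7/416.1) = 0.754  (Hif6)
log2(0.265/2.812) = -3.408  (Smad4)
Smad4 is most strongly downregulated.

-3.408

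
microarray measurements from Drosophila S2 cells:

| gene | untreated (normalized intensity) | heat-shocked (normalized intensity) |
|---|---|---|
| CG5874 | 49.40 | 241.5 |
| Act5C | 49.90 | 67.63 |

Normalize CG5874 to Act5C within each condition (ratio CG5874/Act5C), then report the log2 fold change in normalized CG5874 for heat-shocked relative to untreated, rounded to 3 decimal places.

1.851

CG5874/Act5C (untreated) = 49.40 / 49.90 = 0.98998
CG5874/Act5C (heat-shocked) = 241.5 / 67.63 = 3.5709
Fold change = 3.5709 / 0.98998 = 3.6070
log2(3.6070) = 1.8508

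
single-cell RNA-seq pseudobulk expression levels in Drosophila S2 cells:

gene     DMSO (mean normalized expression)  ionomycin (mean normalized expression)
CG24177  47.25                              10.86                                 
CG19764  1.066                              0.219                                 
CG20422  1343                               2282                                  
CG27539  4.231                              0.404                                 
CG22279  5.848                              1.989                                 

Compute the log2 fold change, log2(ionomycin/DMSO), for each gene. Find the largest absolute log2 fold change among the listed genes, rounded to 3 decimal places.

log2(10.86/47.25) = -2.121  (CG24177)
log2(0.219/1.066) = -2.283  (CG19764)
log2(2282/1343) = 0.765  (CG20422)
log2(0.404/4.231) = -3.389  (CG27539)
log2(1.989/5.848) = -1.556  (CG22279)
The largest magnitude belongs to CG27539.

3.389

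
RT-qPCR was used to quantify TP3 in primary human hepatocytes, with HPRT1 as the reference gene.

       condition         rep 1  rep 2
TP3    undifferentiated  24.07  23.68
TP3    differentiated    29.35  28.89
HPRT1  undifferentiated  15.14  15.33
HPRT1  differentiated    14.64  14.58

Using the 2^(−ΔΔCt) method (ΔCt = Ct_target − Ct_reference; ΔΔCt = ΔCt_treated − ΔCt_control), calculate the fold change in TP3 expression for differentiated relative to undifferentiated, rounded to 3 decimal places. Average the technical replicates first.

Mean Ct: TP3 undifferentiated 23.875; TP3 differentiated 29.120; HPRT1 undifferentiated 15.235; HPRT1 differentiated 14.610
ΔCt(undifferentiated) = 23.875 − 15.235 = 8.640
ΔCt(differentiated) = 29.120 − 14.610 = 14.510
ΔΔCt = 14.510 − 8.640 = 5.870
Fold change = 2^(−5.870) = 0.0171

0.017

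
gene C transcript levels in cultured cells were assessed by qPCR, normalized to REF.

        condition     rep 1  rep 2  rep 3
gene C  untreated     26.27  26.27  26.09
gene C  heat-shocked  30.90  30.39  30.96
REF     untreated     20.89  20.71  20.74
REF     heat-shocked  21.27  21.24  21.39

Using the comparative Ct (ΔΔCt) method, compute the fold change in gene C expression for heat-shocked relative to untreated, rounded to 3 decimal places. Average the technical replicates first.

0.062

Mean Ct: gene C untreated 26.210; gene C heat-shocked 30.750; REF untreated 20.780; REF heat-shocked 21.300
ΔCt(untreated) = 26.210 − 20.780 = 5.430
ΔCt(heat-shocked) = 30.750 − 21.300 = 9.450
ΔΔCt = 9.450 − 5.430 = 4.020
Fold change = 2^(−4.020) = 0.0616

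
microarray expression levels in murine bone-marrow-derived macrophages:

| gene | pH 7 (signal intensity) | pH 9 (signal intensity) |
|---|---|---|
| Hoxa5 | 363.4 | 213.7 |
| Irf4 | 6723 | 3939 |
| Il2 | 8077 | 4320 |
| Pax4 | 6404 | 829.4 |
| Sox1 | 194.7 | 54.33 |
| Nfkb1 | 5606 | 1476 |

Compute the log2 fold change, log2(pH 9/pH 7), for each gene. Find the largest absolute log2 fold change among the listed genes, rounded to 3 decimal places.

log2(213.7/363.4) = -0.766  (Hoxa5)
log2(3939/6723) = -0.771  (Irf4)
log2(4320/8077) = -0.903  (Il2)
log2(829.4/6404) = -2.949  (Pax4)
log2(54.33/194.7) = -1.841  (Sox1)
log2(1476/5606) = -1.925  (Nfkb1)
The largest magnitude belongs to Pax4.

2.949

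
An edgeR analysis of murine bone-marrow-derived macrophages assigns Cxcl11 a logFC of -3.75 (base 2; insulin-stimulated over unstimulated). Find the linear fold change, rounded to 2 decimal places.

0.07

Fold change = 2^(-3.75) = 0.074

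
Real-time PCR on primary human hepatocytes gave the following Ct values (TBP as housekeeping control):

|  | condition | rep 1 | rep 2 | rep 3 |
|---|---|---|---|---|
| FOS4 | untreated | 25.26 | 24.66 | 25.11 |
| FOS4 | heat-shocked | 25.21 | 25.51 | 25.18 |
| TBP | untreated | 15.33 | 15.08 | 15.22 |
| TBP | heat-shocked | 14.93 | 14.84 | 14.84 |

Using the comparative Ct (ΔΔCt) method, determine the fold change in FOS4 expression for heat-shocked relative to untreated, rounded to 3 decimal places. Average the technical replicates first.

0.646

Mean Ct: FOS4 untreated 25.010; FOS4 heat-shocked 25.300; TBP untreated 15.210; TBP heat-shocked 14.870
ΔCt(untreated) = 25.010 − 15.210 = 9.800
ΔCt(heat-shocked) = 25.300 − 14.870 = 10.430
ΔΔCt = 10.430 − 9.800 = 0.630
Fold change = 2^(−0.630) = 0.6462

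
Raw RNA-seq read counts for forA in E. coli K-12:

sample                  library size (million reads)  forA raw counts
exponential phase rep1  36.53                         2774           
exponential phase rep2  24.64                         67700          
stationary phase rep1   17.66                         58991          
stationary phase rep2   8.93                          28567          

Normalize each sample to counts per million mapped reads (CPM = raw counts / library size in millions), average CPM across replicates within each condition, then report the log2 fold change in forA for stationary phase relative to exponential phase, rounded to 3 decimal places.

1.212

CPM(exponential phase rep1) = 2774 / 36.53 = 75.9376
CPM(exponential phase rep2) = 67700 / 24.64 = 2747.5649
CPM(stationary phase rep1) = 58991 / 17.66 = 3340.3737
CPM(stationary phase rep2) = 28567 / 8.93 = 3198.9922
mean CPM(exponential phase) = 1411.7513; mean CPM(stationary phase) = 3269.6829
Fold change = 3269.6829 / 1411.7513 = 2.31605
log2(2.31605) = 1.2117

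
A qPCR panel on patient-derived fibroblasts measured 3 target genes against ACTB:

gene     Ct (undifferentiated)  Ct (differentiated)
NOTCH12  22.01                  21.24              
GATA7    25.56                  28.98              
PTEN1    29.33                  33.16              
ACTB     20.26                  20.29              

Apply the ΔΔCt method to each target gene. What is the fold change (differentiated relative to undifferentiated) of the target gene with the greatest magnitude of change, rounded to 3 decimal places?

0.072

NOTCH12: ΔΔCt = (21.24−20.29) − (22.01−20.26) = 0.95 − 1.75 = -0.80; fold change = 2^0.80 = 1.741
GATA7: ΔΔCt = (28.98−20.29) − (25.56−20.26) = 8.69 − 5.30 = 3.39; fold change = 2^-3.39 = 0.095
PTEN1: ΔΔCt = (33.16−20.29) − (29.33−20.26) = 12.87 − 9.07 = 3.80; fold change = 2^-3.80 = 0.072
PTEN1 has the largest |ΔΔCt| = 3.80.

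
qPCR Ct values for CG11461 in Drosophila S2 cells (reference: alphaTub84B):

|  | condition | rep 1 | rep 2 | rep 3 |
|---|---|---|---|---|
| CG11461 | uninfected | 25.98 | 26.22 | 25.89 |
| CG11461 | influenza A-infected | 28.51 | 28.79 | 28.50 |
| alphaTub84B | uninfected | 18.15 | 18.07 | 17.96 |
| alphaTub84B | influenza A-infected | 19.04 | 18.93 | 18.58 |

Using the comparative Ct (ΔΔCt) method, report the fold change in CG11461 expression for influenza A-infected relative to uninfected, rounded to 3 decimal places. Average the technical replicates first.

Mean Ct: CG11461 uninfected 26.030; CG11461 influenza A-infected 28.600; alphaTub84B uninfected 18.060; alphaTub84B influenza A-infected 18.850
ΔCt(uninfected) = 26.030 − 18.060 = 7.970
ΔCt(influenza A-infected) = 28.600 − 18.850 = 9.750
ΔΔCt = 9.750 − 7.970 = 1.780
Fold change = 2^(−1.780) = 0.2912

0.291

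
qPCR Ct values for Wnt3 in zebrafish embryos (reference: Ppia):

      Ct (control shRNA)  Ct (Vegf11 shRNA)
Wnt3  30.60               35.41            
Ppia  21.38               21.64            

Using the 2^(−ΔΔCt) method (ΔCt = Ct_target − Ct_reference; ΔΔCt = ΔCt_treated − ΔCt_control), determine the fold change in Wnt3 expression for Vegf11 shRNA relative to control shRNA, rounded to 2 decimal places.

0.04

ΔCt(control shRNA) = 30.600 − 21.380 = 9.220
ΔCt(Vegf11 shRNA) = 35.410 − 21.640 = 13.770
ΔΔCt = 13.770 − 9.220 = 4.550
Fold change = 2^(−4.550) = 0.043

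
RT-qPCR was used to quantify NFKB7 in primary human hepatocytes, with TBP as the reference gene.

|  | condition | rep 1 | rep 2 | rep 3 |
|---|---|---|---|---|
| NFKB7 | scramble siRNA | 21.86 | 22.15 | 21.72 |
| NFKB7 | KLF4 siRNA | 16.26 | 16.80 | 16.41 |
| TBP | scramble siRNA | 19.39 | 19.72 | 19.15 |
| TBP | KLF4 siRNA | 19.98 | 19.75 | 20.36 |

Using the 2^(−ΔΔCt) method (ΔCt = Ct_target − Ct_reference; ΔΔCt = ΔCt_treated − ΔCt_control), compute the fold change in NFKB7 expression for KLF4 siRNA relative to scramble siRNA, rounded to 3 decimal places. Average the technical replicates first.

Mean Ct: NFKB7 scramble siRNA 21.910; NFKB7 KLF4 siRNA 16.490; TBP scramble siRNA 19.420; TBP KLF4 siRNA 20.030
ΔCt(scramble siRNA) = 21.910 − 19.420 = 2.490
ΔCt(KLF4 siRNA) = 16.490 − 20.030 = -3.540
ΔΔCt = -3.540 − 2.490 = -6.030
Fold change = 2^(−(-6.030)) = 2^6.030 = 65.3448

65.345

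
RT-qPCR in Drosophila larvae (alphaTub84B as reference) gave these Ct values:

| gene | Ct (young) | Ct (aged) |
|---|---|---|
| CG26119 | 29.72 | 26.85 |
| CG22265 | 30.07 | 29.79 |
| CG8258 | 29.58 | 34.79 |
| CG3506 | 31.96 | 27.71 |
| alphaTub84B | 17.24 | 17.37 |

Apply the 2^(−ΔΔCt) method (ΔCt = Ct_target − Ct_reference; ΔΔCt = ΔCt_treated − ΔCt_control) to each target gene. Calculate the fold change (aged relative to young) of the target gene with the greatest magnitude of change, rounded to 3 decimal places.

0.030

CG26119: ΔΔCt = (26.85−17.37) − (29.72−17.24) = 9.48 − 12.48 = -3.00; fold change = 2^3.00 = 8.000
CG22265: ΔΔCt = (29.79−17.37) − (30.07−17.24) = 12.42 − 12.83 = -0.41; fold change = 2^0.41 = 1.329
CG8258: ΔΔCt = (34.79−17.37) − (29.58−17.24) = 17.42 − 12.34 = 5.08; fold change = 2^-5.08 = 0.030
CG3506: ΔΔCt = (27.71−17.37) − (31.96−17.24) = 10.34 − 14.72 = -4.38; fold change = 2^4.38 = 20.821
CG8258 has the largest |ΔΔCt| = 5.08.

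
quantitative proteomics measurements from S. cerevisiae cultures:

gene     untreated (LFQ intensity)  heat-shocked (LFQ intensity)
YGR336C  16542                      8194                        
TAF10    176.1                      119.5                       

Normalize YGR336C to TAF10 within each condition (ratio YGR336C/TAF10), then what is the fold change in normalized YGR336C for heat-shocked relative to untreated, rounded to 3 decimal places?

YGR336C/TAF10 (untreated) = 16542 / 176.1 = 93.935
YGR336C/TAF10 (heat-shocked) = 8194 / 119.5 = 68.569
Fold change = 68.569 / 93.935 = 0.7300

0.730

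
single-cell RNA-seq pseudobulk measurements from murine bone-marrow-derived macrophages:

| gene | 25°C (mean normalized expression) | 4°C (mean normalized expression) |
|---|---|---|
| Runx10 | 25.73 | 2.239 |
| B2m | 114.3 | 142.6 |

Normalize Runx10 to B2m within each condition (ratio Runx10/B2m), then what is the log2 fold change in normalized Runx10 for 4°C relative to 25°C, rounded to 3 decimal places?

Runx10/B2m (25°C) = 25.73 / 114.3 = 0.22511
Runx10/B2m (4°C) = 2.239 / 142.6 = 0.015701
Fold change = 0.015701 / 0.22511 = 0.0697
log2(0.0697) = -3.8417

-3.842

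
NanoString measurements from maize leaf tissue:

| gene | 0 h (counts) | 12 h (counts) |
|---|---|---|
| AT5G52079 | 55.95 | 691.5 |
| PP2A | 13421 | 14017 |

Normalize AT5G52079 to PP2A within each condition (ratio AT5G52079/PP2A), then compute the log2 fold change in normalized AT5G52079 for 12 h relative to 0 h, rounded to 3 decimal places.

AT5G52079/PP2A (0 h) = 55.95 / 13421 = 0.0041688
AT5G52079/PP2A (12 h) = 691.5 / 14017 = 0.049333
Fold change = 0.049333 / 0.0041688 = 11.8337
log2(11.8337) = 3.5648

3.565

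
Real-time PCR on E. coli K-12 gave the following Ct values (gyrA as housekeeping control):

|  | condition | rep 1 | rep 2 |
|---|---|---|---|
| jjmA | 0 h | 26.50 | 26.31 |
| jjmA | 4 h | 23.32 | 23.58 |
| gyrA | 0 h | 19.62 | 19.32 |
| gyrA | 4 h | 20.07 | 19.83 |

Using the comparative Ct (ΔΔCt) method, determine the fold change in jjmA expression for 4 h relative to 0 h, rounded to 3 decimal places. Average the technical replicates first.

10.815

Mean Ct: jjmA 0 h 26.405; jjmA 4 h 23.450; gyrA 0 h 19.470; gyrA 4 h 19.950
ΔCt(0 h) = 26.405 − 19.470 = 6.935
ΔCt(4 h) = 23.450 − 19.950 = 3.500
ΔΔCt = 3.500 − 6.935 = -3.435
Fold change = 2^(−(-3.435)) = 2^3.435 = 10.8153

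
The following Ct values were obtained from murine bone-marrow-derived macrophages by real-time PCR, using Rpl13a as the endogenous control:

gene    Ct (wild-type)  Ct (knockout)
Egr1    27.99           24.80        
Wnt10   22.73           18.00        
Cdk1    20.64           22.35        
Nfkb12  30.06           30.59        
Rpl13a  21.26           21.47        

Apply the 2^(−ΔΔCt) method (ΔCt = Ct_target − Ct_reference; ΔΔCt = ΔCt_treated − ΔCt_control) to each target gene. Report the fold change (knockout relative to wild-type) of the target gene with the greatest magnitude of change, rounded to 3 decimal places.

30.696

Egr1: ΔΔCt = (24.80−21.47) − (27.99−21.26) = 3.33 − 6.73 = -3.40; fold change = 2^3.40 = 10.556
Wnt10: ΔΔCt = (18.00−21.47) − (22.73−21.26) = -3.47 − 1.47 = -4.94; fold change = 2^4.94 = 30.696
Cdk1: ΔΔCt = (22.35−21.47) − (20.64−21.26) = 0.88 − (-0.62) = 1.50; fold change = 2^-1.50 = 0.354
Nfkb12: ΔΔCt = (30.59−21.47) − (30.06−21.26) = 9.12 − 8.80 = 0.32; fold change = 2^-0.32 = 0.801
Wnt10 has the largest |ΔΔCt| = 4.94.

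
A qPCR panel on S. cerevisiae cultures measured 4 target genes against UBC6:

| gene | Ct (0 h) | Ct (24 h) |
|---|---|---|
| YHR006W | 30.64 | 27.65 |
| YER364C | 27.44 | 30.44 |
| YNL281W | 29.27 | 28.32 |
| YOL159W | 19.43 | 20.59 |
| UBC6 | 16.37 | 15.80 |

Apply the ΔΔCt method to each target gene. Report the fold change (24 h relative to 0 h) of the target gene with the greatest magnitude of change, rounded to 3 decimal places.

YHR006W: ΔΔCt = (27.65−15.80) − (30.64−16.37) = 11.85 − 14.27 = -2.42; fold change = 2^2.42 = 5.352
YER364C: ΔΔCt = (30.44−15.80) − (27.44−16.37) = 14.64 − 11.07 = 3.57; fold change = 2^-3.57 = 0.084
YNL281W: ΔΔCt = (28.32−15.80) − (29.27−16.37) = 12.52 − 12.90 = -0.38; fold change = 2^0.38 = 1.301
YOL159W: ΔΔCt = (20.59−15.80) − (19.43−16.37) = 4.79 − 3.06 = 1.73; fold change = 2^-1.73 = 0.301
YER364C has the largest |ΔΔCt| = 3.57.

0.084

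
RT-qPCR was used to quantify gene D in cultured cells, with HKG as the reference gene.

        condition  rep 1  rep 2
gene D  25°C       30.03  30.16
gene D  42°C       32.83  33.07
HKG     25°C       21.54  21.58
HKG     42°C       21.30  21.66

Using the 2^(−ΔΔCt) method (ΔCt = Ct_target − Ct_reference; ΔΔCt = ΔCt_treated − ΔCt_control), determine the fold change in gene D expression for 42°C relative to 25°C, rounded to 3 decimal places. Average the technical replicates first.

0.131

Mean Ct: gene D 25°C 30.095; gene D 42°C 32.950; HKG 25°C 21.560; HKG 42°C 21.480
ΔCt(25°C) = 30.095 − 21.560 = 8.535
ΔCt(42°C) = 32.950 − 21.480 = 11.470
ΔΔCt = 11.470 − 8.535 = 2.935
Fold change = 2^(−2.935) = 0.1308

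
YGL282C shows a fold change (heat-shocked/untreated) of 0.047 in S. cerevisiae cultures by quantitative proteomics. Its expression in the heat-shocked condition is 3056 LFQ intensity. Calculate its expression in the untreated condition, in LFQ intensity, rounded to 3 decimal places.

65021.277

untreated expression = 3056 / 0.047 = 65021.277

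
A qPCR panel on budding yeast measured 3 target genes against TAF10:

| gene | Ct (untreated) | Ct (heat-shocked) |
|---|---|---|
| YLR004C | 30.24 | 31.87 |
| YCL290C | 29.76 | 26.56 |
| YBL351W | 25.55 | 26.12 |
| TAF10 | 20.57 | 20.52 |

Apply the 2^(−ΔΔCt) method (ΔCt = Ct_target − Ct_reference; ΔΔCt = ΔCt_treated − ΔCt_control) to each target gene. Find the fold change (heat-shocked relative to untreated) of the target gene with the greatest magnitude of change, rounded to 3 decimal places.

YLR004C: ΔΔCt = (31.87−20.52) − (30.24−20.57) = 11.35 − 9.67 = 1.68; fold change = 2^-1.68 = 0.312
YCL290C: ΔΔCt = (26.56−20.52) − (29.76−20.57) = 6.04 − 9.19 = -3.15; fold change = 2^3.15 = 8.877
YBL351W: ΔΔCt = (26.12−20.52) − (25.55−20.57) = 5.60 − 4.98 = 0.62; fold change = 2^-0.62 = 0.651
YCL290C has the largest |ΔΔCt| = 3.15.

8.877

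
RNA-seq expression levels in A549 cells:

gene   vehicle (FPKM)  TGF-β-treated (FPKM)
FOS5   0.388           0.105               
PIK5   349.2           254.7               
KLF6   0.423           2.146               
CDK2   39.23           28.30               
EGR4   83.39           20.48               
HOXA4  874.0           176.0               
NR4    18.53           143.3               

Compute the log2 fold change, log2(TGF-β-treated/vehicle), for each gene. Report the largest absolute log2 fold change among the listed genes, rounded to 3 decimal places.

log2(0.105/0.388) = -1.886  (FOS5)
log2(254.7/349.2) = -0.455  (PIK5)
log2(2.146/0.423) = 2.343  (KLF6)
log2(28.30/39.23) = -0.471  (CDK2)
log2(20.48/83.39) = -2.026  (EGR4)
log2(176.0/874.0) = -2.312  (HOXA4)
log2(143.3/18.53) = 2.951  (NR4)
The largest magnitude belongs to NR4.

2.951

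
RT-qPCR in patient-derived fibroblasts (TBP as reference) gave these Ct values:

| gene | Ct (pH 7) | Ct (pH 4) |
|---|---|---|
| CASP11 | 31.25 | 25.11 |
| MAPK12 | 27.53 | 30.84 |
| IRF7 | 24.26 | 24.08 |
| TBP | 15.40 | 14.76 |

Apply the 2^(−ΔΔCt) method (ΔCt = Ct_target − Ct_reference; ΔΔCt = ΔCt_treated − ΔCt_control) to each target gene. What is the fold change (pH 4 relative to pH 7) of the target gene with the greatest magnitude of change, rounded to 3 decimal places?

45.255

CASP11: ΔΔCt = (25.11−14.76) − (31.25−15.40) = 10.35 − 15.85 = -5.50; fold change = 2^5.50 = 45.255
MAPK12: ΔΔCt = (30.84−14.76) − (27.53−15.40) = 16.08 − 12.13 = 3.95; fold change = 2^-3.95 = 0.065
IRF7: ΔΔCt = (24.08−14.76) − (24.26−15.40) = 9.32 − 8.86 = 0.46; fold change = 2^-0.46 = 0.727
CASP11 has the largest |ΔΔCt| = 5.50.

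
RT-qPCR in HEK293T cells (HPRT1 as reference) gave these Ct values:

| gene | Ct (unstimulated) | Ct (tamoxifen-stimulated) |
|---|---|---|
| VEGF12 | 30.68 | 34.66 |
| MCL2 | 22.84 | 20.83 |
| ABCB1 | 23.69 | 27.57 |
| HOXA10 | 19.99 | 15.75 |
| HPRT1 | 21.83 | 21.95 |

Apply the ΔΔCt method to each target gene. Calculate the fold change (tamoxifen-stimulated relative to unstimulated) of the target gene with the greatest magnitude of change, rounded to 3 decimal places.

20.535

VEGF12: ΔΔCt = (34.66−21.95) − (30.68−21.83) = 12.71 − 8.85 = 3.86; fold change = 2^-3.86 = 0.069
MCL2: ΔΔCt = (20.83−21.95) − (22.84−21.83) = -1.12 − 1.01 = -2.13; fold change = 2^2.13 = 4.377
ABCB1: ΔΔCt = (27.57−21.95) − (23.69−21.83) = 5.62 − 1.86 = 3.76; fold change = 2^-3.76 = 0.074
HOXA10: ΔΔCt = (15.75−21.95) − (19.99−21.83) = -6.20 − (-1.84) = -4.36; fold change = 2^4.36 = 20.535
HOXA10 has the largest |ΔΔCt| = 4.36.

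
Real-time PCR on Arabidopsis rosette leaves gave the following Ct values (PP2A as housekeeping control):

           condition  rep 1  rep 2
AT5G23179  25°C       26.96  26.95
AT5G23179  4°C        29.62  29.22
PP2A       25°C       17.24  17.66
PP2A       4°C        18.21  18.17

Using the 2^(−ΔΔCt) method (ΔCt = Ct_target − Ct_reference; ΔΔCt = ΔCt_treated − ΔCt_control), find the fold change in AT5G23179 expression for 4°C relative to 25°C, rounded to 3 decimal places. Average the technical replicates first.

0.302

Mean Ct: AT5G23179 25°C 26.955; AT5G23179 4°C 29.420; PP2A 25°C 17.450; PP2A 4°C 18.190
ΔCt(25°C) = 26.955 − 17.450 = 9.505
ΔCt(4°C) = 29.420 − 18.190 = 11.230
ΔΔCt = 11.230 − 9.505 = 1.725
Fold change = 2^(−1.725) = 0.3025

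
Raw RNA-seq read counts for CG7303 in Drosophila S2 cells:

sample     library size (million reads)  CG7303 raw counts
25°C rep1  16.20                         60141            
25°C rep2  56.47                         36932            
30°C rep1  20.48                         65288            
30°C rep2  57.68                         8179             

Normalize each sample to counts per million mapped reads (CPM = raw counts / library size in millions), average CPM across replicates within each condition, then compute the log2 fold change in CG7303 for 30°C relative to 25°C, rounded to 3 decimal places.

CPM(25°C rep1) = 60141 / 16.20 = 3712.4074
CPM(25°C rep2) = 36932 / 56.47 = 654.0110
CPM(30°C rep1) = 65288 / 20.48 = 3187.8906
CPM(30°C rep2) = 8179 / 57.68 = 141.7996
mean CPM(25°C) = 2183.2092; mean CPM(30°C) = 1664.8451
Fold change = 1664.8451 / 2183.2092 = 0.76257
log2(0.76257) = -0.3911

-0.391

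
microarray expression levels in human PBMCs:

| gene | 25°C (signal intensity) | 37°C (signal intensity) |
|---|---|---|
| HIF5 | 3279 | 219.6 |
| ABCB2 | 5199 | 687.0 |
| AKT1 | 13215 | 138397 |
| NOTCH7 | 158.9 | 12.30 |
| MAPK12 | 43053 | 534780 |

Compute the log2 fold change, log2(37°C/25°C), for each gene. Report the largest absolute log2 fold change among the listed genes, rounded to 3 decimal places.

3.900

log2(219.6/3279) = -3.900  (HIF5)
log2(687.0/5199) = -2.920  (ABCB2)
log2(138397/13215) = 3.389  (AKT1)
log2(12.30/158.9) = -3.691  (NOTCH7)
log2(534780/43053) = 3.635  (MAPK12)
The largest magnitude belongs to HIF5.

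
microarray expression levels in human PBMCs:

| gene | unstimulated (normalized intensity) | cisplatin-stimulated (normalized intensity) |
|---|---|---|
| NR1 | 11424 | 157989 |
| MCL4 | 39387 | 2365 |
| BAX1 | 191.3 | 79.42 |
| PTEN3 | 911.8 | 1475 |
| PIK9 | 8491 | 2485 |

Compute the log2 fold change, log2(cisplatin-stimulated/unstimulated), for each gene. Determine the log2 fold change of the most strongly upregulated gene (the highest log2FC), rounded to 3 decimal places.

log2(157989/11424) = 3.790  (NR1)
log2(2365/39387) = -4.058  (MCL4)
log2(79.42/191.3) = -1.268  (BAX1)
log2(1475/911.8) = 0.694  (PTEN3)
log2(2485/8491) = -1.773  (PIK9)
NR1 is most strongly upregulated.

3.790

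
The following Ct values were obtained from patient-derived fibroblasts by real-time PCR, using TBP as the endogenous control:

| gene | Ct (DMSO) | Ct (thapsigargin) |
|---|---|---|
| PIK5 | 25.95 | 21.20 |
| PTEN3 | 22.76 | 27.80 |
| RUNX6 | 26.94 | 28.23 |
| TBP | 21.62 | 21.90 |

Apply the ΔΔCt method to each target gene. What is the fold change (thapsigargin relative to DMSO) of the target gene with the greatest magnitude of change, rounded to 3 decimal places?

PIK5: ΔΔCt = (21.20−21.90) − (25.95−21.62) = -0.70 − 4.33 = -5.03; fold change = 2^5.03 = 32.672
PTEN3: ΔΔCt = (27.80−21.90) − (22.76−21.62) = 5.90 − 1.14 = 4.76; fold change = 2^-4.76 = 0.037
RUNX6: ΔΔCt = (28.23−21.90) − (26.94−21.62) = 6.33 − 5.32 = 1.01; fold change = 2^-1.01 = 0.497
PIK5 has the largest |ΔΔCt| = 5.03.

32.672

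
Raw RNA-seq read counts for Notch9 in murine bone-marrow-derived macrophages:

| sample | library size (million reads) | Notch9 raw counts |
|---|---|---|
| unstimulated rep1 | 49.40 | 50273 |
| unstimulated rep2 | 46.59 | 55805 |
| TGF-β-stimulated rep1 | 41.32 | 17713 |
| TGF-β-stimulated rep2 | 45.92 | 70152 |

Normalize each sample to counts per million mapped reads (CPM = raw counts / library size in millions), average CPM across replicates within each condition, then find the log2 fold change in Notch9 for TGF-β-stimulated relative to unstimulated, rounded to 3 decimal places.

-0.179

CPM(unstimulated rep1) = 50273 / 49.40 = 1017.6721
CPM(unstimulated rep2) = 55805 / 46.59 = 1197.7892
CPM(TGF-β-stimulated rep1) = 17713 / 41.32 = 428.6786
CPM(TGF-β-stimulated rep2) = 70152 / 45.92 = 1527.7003
mean CPM(unstimulated) = 1107.7306; mean CPM(TGF-β-stimulated) = 978.1895
Fold change = 978.1895 / 1107.7306 = 0.88306
log2(0.88306) = -0.1794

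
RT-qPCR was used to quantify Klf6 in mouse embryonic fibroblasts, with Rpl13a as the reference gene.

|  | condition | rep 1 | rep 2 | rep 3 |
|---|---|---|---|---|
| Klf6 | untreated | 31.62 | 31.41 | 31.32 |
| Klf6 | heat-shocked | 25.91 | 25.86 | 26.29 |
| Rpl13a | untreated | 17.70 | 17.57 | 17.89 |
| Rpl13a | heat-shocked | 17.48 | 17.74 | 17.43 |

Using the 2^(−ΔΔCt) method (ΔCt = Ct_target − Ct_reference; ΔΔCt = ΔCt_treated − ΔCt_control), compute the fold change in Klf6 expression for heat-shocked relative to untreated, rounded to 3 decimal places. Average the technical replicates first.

Mean Ct: Klf6 untreated 31.450; Klf6 heat-shocked 26.020; Rpl13a untreated 17.720; Rpl13a heat-shocked 17.550
ΔCt(untreated) = 31.450 − 17.720 = 13.730
ΔCt(heat-shocked) = 26.020 − 17.550 = 8.470
ΔΔCt = 8.470 − 13.730 = -5.260
Fold change = 2^(−(-5.260)) = 2^5.260 = 38.3193

38.319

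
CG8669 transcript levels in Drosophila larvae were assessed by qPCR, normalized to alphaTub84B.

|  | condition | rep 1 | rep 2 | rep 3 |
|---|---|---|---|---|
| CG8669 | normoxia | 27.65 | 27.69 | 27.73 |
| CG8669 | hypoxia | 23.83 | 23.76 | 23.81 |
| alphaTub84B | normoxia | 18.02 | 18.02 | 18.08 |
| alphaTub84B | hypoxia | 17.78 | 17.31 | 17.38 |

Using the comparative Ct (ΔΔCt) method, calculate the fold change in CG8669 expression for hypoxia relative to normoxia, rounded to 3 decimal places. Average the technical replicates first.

Mean Ct: CG8669 normoxia 27.690; CG8669 hypoxia 23.800; alphaTub84B normoxia 18.040; alphaTub84B hypoxia 17.490
ΔCt(normoxia) = 27.690 − 18.040 = 9.650
ΔCt(hypoxia) = 23.800 − 17.490 = 6.310
ΔΔCt = 6.310 − 9.650 = -3.340
Fold change = 2^(−(-3.340)) = 2^3.340 = 10.1261

10.126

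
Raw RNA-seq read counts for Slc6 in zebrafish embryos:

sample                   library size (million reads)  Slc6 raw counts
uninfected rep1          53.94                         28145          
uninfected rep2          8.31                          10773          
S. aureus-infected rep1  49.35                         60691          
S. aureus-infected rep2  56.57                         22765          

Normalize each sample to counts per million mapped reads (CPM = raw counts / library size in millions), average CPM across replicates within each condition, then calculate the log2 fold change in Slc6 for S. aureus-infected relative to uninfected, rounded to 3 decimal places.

CPM(uninfected rep1) = 28145 / 53.94 = 521.7835
CPM(uninfected rep2) = 10773 / 8.31 = 1296.3899
CPM(S. aureus-infected rep1) = 60691 / 49.35 = 1229.8075
CPM(S. aureus-infected rep2) = 22765 / 56.57 = 402.4218
mean CPM(uninfected) = 909.0867; mean CPM(S. aureus-infected) = 816.1146
Fold change = 816.1146 / 909.0867 = 0.89773
log2(0.89773) = -0.1556

-0.156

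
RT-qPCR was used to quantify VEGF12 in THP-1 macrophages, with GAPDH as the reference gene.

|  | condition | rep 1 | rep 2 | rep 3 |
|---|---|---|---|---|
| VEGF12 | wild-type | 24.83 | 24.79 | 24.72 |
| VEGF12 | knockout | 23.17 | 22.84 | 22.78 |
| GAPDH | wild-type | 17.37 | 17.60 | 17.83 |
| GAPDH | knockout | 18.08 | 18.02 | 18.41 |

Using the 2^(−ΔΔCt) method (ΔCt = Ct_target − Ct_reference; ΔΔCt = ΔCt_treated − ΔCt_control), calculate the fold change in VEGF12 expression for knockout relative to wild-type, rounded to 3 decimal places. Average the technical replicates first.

5.352

Mean Ct: VEGF12 wild-type 24.780; VEGF12 knockout 22.930; GAPDH wild-type 17.600; GAPDH knockout 18.170
ΔCt(wild-type) = 24.780 − 17.600 = 7.180
ΔCt(knockout) = 22.930 − 18.170 = 4.760
ΔΔCt = 4.760 − 7.180 = -2.420
Fold change = 2^(−(-2.420)) = 2^2.420 = 5.3517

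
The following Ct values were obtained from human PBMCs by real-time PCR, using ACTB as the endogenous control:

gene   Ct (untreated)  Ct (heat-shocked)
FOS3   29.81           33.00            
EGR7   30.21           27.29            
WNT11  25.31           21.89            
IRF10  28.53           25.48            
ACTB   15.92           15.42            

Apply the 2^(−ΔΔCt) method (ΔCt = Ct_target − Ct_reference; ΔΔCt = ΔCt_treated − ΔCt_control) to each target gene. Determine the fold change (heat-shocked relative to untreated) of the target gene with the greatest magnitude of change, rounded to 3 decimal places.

0.077

FOS3: ΔΔCt = (33.00−15.42) − (29.81−15.92) = 17.58 − 13.89 = 3.69; fold change = 2^-3.69 = 0.077
EGR7: ΔΔCt = (27.29−15.42) − (30.21−15.92) = 11.87 − 14.29 = -2.42; fold change = 2^2.42 = 5.352
WNT11: ΔΔCt = (21.89−15.42) − (25.31−15.92) = 6.47 − 9.39 = -2.92; fold change = 2^2.92 = 7.568
IRF10: ΔΔCt = (25.48−15.42) − (28.53−15.92) = 10.06 − 12.61 = -2.55; fold change = 2^2.55 = 5.856
FOS3 has the largest |ΔΔCt| = 3.69.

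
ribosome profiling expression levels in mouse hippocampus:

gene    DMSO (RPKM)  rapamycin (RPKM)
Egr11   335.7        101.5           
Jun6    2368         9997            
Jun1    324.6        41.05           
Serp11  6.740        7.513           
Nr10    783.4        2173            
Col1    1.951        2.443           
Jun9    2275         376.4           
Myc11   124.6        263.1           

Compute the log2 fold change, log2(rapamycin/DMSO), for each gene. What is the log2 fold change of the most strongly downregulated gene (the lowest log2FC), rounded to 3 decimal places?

log2(101.5/335.7) = -1.726  (Egr11)
log2(9997/2368) = 2.078  (Jun6)
log2(41.05/324.6) = -2.983  (Jun1)
log2(7.513/6.740) = 0.157  (Serp11)
log2(2173/783.4) = 1.472  (Nr10)
log2(2.443/1.951) = 0.324  (Col1)
log2(376.4/2275) = -2.596  (Jun9)
log2(263.1/124.6) = 1.078  (Myc11)
Jun1 is most strongly downregulated.

-2.983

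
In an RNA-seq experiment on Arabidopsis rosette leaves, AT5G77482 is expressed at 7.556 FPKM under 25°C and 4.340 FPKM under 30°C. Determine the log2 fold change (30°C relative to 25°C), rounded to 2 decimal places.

Fold change = 4.340 / 7.556 = 0.5744
log2(0.5744) = -0.800

-0.80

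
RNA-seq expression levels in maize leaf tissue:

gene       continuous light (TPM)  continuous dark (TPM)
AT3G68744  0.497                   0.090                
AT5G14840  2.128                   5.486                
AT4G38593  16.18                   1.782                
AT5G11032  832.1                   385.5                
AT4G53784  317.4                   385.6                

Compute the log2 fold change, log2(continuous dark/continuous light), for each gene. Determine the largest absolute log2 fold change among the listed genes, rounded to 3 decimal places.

3.183

log2(0.090/0.497) = -2.465  (AT3G68744)
log2(5.486/2.128) = 1.366  (AT5G14840)
log2(1.782/16.18) = -3.183  (AT4G38593)
log2(385.5/832.1) = -1.110  (AT5G11032)
log2(385.6/317.4) = 0.281  (AT4G53784)
The largest magnitude belongs to AT4G38593.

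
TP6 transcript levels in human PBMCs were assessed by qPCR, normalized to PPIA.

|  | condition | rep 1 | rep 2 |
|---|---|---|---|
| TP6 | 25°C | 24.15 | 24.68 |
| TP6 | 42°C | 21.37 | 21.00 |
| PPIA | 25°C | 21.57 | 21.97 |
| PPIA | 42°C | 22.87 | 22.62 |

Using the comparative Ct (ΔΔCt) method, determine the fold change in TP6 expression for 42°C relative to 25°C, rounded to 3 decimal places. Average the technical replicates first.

Mean Ct: TP6 25°C 24.415; TP6 42°C 21.185; PPIA 25°C 21.770; PPIA 42°C 22.745
ΔCt(25°C) = 24.415 − 21.770 = 2.645
ΔCt(42°C) = 21.185 − 22.745 = -1.560
ΔΔCt = -1.560 − 2.645 = -4.205
Fold change = 2^(−(-4.205)) = 2^4.205 = 18.4430

18.443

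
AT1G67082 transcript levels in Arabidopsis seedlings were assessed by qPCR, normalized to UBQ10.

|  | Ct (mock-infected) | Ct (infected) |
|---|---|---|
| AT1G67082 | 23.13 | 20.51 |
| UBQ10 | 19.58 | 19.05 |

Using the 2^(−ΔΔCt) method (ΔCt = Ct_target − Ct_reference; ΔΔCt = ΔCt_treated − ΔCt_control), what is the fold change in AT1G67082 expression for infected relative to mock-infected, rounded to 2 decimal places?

4.26

ΔCt(mock-infected) = 23.130 − 19.580 = 3.550
ΔCt(infected) = 20.510 − 19.050 = 1.460
ΔΔCt = 1.460 − 3.550 = -2.090
Fold change = 2^(−(-2.090)) = 2^2.090 = 4.257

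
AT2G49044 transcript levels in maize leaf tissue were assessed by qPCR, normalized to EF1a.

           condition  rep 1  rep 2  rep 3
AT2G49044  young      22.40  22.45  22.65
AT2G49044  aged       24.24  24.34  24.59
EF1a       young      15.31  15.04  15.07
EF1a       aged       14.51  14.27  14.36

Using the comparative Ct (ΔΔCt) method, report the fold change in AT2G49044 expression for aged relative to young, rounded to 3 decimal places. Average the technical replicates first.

Mean Ct: AT2G49044 young 22.500; AT2G49044 aged 24.390; EF1a young 15.140; EF1a aged 14.380
ΔCt(young) = 22.500 − 15.140 = 7.360
ΔCt(aged) = 24.390 − 14.380 = 10.010
ΔΔCt = 10.010 − 7.360 = 2.650
Fold change = 2^(−2.650) = 0.1593

0.159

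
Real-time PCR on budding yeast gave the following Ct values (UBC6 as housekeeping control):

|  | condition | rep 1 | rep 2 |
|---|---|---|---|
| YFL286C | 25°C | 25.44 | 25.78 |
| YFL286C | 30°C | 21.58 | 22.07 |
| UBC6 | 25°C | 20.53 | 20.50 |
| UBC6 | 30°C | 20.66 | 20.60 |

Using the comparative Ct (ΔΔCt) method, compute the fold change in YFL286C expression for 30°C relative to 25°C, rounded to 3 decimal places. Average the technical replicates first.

14.929

Mean Ct: YFL286C 25°C 25.610; YFL286C 30°C 21.825; UBC6 25°C 20.515; UBC6 30°C 20.630
ΔCt(25°C) = 25.610 − 20.515 = 5.095
ΔCt(30°C) = 21.825 − 20.630 = 1.195
ΔΔCt = 1.195 − 5.095 = -3.900
Fold change = 2^(−(-3.900)) = 2^3.900 = 14.9285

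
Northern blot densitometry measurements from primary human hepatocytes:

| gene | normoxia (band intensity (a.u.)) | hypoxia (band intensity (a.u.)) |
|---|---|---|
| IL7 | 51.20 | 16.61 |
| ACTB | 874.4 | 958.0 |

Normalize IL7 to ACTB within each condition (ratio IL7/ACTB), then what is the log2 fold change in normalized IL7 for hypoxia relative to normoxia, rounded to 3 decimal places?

IL7/ACTB (normoxia) = 51.20 / 874.4 = 0.058554
IL7/ACTB (hypoxia) = 16.61 / 958.0 = 0.017338
Fold change = 0.017338 / 0.058554 = 0.2961
log2(0.2961) = -1.7558

-1.756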